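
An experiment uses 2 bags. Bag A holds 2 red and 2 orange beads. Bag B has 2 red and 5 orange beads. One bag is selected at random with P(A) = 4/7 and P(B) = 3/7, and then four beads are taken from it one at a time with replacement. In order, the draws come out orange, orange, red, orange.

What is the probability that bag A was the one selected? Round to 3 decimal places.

Compute the likelihood of the observed sequence for each case: P(data | bag A) = (2/4)(2/4)(2/4)(2/4) = 0.0625; P(data | bag B) = (5/7)(5/7)(2/7)(5/7) = 0.10412.
Weighting by the prior gives 4/7 · 0.0625 = 0.035714, 3/7 · 0.10412 = 0.044624; with total 0.080339.
Therefore the posterior P(bag A | data) = (0.035714) / (0.080339) = 0.44455.

0.445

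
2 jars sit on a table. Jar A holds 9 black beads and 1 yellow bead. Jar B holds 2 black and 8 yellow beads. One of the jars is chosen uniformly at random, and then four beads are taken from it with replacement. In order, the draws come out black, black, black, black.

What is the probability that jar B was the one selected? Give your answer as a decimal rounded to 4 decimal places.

0.0024

The likelihood of the observed sequence under each hypothesis: P(data | jar A) = (9/10)(9/10)(9/10)(9/10) = 0.6561; P(data | jar B) = (2/10)(2/10)(2/10)(2/10) = 0.0016.
The prior-weighted likelihoods are 1/2 · 0.6561 = 0.32805, 1/2 · 0.0016 = 0.0008; with total 0.32885.
By Bayes' rule, P(jar B | data) = (0.0008) / (0.32885) = 0.0024327.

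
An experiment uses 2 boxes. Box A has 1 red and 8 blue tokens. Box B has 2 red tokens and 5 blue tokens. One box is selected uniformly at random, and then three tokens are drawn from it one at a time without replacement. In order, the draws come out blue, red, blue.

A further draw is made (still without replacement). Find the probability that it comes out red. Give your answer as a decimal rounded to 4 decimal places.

0.1579

Under each hypothesis, the probability of the observed sequence is: P(data | box A) = (8/9)(1/8)(7/7) = 1/9; P(data | box B) = (5/7)(2/6)(4/5) = 4/21.
Weighting by the prior gives 1/2 · 1/9 = 1/18, 1/2 · 4/21 = 2/21; with total 19/126.
Normalising, the posterior is P(box A | data) = 7/19, P(box B | data) = 12/19.
The predictive probability is P(red next | data) = (0)(7/19) + (1/4)(12/19) = 3/19.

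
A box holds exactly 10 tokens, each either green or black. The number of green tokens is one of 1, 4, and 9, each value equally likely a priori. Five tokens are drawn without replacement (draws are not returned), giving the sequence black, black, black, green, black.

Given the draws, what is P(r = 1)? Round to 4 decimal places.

0.6774

For each hypothesis, P(data | H) works out to: P(data | r = 1) = (9/10)(8/9)(7/8)(1/7)(6/6) = 1/10; P(data | r = 4) = (6/10)(5/9)(4/8)(4/7)(3/6) = 1/21; P(data | r = 9) = (1/10)(0/9) = 0.
The prior-weighted likelihoods are 1/3 · 1/10 = 1/30, 1/3 · 1/21 = 1/63, 1/3 · 0 = 0; these sum to 31/630.
So P(r = 1 | data) = (1/30) / (31/630) = 21/31.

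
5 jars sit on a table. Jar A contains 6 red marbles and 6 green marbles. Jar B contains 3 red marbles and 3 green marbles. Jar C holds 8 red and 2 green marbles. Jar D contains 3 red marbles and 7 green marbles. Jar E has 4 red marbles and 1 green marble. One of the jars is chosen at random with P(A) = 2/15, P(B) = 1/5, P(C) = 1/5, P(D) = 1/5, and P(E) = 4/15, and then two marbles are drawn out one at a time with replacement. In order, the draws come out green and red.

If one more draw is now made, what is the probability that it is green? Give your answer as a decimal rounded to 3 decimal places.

Under each hypothesis, the probability of the observed sequence is: P(data | jar A) = (6/12)(6/12) = 1/4; P(data | jar B) = (3/6)(3/6) = 1/4; P(data | jar C) = (2/10)(8/10) = 4/25; P(data | jar D) = (7/10)(3/10) = 21/100; P(data | jar E) = (1/5)(4/5) = 4/25.
Multiplying each by its prior: 2/15 · 1/4 = 1/30, 1/5 · 1/4 = 1/20, 1/5 · 4/25 = 4/125, 1/5 · 21/100 = 21/500, 4/15 · 4/25 = 16/375; summing to 1/5.
Normalising, the posterior is P(jar A | data) = 1/6, P(jar B | data) = 1/4, P(jar C | data) = 4/25, P(jar D | data) = 21/100, P(jar E | data) = 16/75.
So P(green next | data) = Σ P(green next | H) P(H | data) = (1/2)(1/6) + (1/2)(1/4) + (1/5)(4/25) + (7/10)(21/100) + (1/5)(16/75) = 43/100.

0.430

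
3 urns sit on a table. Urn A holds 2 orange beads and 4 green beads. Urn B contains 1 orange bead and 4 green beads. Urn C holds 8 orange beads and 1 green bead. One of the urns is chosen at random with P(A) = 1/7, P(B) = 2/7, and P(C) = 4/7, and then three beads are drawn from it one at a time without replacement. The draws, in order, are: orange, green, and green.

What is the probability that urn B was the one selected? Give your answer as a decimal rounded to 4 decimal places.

0.6667

Compute the likelihood of the observed sequence for each case: P(data | urn A) = (2/6)(4/5)(3/4) = 1/5; P(data | urn B) = (1/5)(4/4)(3/3) = 1/5; P(data | urn C) = (8/9)(1/8)(0/7) = 0.
Multiplying each by its prior: 1/7 · 1/5 = 1/35, 2/7 · 1/5 = 2/35, 4/7 · 0 = 0; these sum to 3/35.
Therefore the posterior P(urn B | data) = (2/35) / (3/35) = 2/3.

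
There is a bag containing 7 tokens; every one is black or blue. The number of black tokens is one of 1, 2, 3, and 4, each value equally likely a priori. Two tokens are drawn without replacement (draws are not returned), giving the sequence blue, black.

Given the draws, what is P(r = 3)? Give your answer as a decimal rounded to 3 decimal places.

0.300

The likelihood of the observed sequence under each hypothesis: P(data | r = 1) = (6/7)(1/6) = 1/7; P(data | r = 2) = (5/7)(2/6) = 5/21; P(data | r = 3) = (4/7)(3/6) = 2/7; P(data | r = 4) = (3/7)(4/6) = 2/7.
Multiplying each by its prior: 1/4 · 1/7 = 1/28, 1/4 · 5/21 = 5/84, 1/4 · 2/7 = 1/14, 1/4 · 2/7 = 1/14; with total 5/21.
Therefore the posterior P(r = 3 | data) = (1/14) / (5/21) = 3/10.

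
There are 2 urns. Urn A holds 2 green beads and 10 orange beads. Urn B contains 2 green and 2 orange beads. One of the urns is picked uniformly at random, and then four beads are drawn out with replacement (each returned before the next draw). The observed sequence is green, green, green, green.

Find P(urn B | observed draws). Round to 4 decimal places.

0.9878

Under each hypothesis, the probability of the observed sequence is: P(data | urn A) = (2/12)(2/12)(2/12)(2/12) = 0.0007716; P(data | urn B) = (2/4)(2/4)(2/4)(2/4) = 0.0625.
Weighting by the prior gives 1/2 · 0.0007716 = 0.0003858, 1/2 · 0.0625 = 0.03125; summing to 0.031636.
Hence P(urn B | data) = (0.03125) / (0.031636) = 0.9878.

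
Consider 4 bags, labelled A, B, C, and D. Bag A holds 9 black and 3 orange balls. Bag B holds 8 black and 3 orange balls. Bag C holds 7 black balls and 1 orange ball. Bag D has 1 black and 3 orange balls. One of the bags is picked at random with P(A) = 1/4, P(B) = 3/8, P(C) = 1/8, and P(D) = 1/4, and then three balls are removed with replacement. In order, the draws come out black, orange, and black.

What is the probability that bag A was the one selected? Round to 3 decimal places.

0.311

Compute the likelihood of the observed sequence for each case: P(data | bag A) = (9/12)(3/12)(9/12) = 0.14062; P(data | bag B) = (8/11)(3/11)(8/11) = 0.14425; P(data | bag C) = (7/8)(1/8)(7/8) = 0.095703; P(data | bag D) = (1/4)(3/4)(1/4) = 0.046875.
Weighting by the prior gives 1/4 · 0.14062 = 0.035156, 3/8 · 0.14425 = 0.054095, 1/8 · 0.095703 = 0.011963, 1/4 · 0.046875 = 0.011719; summing to 0.11293.
Therefore the posterior P(bag A | data) = (0.035156) / (0.11293) = 0.3113.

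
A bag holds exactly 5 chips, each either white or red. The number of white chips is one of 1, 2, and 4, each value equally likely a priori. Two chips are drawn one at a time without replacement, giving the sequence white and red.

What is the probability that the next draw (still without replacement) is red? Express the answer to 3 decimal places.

0.571

Under each hypothesis, the probability of the observed sequence is: P(data | r = 1) = (1/5)(4/4) = 1/5; P(data | r = 2) = (2/5)(3/4) = 3/10; P(data | r = 4) = (4/5)(1/4) = 1/5.
Weighting by the prior gives 1/3 · 1/5 = 1/15, 1/3 · 3/10 = 1/10, 1/3 · 1/5 = 1/15; these sum to 7/30.
The posterior is then P(r = 1 | data) = 2/7, P(r = 2 | data) = 3/7, P(r = 4 | data) = 2/7.
Averaging over the posterior, P(red next | data) = (1)(2/7) + (2/3)(3/7) + (0)(2/7) = 4/7.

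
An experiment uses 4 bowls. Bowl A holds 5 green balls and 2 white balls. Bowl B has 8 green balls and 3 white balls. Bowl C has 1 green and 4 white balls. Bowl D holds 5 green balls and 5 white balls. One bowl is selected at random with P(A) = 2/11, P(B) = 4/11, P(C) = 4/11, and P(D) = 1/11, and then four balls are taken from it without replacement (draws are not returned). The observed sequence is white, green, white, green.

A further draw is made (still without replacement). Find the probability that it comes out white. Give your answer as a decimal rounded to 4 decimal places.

0.1857

For each hypothesis, P(data | H) works out to: P(data | bowl A) = (2/7)(5/6)(1/5)(4/4) = 0.047619; P(data | bowl B) = (3/11)(8/10)(2/9)(7/8) = 0.042424; P(data | bowl C) = (4/5)(1/4)(3/3)(0/2) = 0; P(data | bowl D) = (5/10)(5/9)(4/8)(4/7) = 0.079365.
The prior-weighted likelihoods are 2/11 · 0.047619 = 0.008658, 4/11 · 0.042424 = 0.015427, 4/11 · 0 = 0, 1/11 · 0.079365 = 0.007215; with total 0.0313.
Dividing through by the total gives posterior P(bowl A | data) = 0.27661, P(bowl B | data) = 0.49288, P(bowl C | data) = 0, P(bowl D | data) = 0.23051.
The predictive probability is P(white next | data) = (0)(0.27661) + (1/7)(0.49288) + (1/2)(0.23051) = 0.18567.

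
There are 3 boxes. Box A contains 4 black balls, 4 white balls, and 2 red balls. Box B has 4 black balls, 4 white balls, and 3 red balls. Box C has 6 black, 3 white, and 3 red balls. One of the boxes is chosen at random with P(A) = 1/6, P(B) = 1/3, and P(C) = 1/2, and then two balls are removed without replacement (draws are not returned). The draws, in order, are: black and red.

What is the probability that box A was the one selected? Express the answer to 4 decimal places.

Under each hypothesis, the probability of the observed sequence is: P(data | box A) = (4/10)(2/9) = 0.088889; P(data | box B) = (4/11)(3/10) = 0.10909; P(data | box C) = (6/12)(3/11) = 0.13636.
Weighting by the prior gives 1/6 · 0.088889 = 0.014815, 1/3 · 0.10909 = 0.036364, 1/2 · 0.13636 = 0.068182; with total 0.11936.
Therefore the posterior P(box A | data) = (0.014815) / (0.11936) = 0.12412.

0.1241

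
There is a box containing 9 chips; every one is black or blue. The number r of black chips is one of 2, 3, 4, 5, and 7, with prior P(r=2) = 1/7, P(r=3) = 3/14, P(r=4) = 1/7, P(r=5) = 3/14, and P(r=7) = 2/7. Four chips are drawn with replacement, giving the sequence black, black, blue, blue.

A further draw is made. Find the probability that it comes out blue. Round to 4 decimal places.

The likelihood of the observed sequence under each hypothesis: P(data | r = 2) = (2/9)(2/9)(7/9)(7/9) = 0.029873; P(data | r = 3) = (3/9)(3/9)(6/9)(6/9) = 0.049383; P(data | r = 4) = (4/9)(4/9)(5/9)(5/9) = 0.060966; P(data | r = 5) = (5/9)(5/9)(4/9)(4/9) = 0.060966; P(data | r = 7) = (7/9)(7/9)(2/9)(2/9) = 0.029873.
Multiplying each by its prior: 1/7 · 0.029873 = 0.0042676, 3/14 · 0.049383 = 0.010582, 1/7 · 0.060966 = 0.0087095, 3/14 · 0.060966 = 0.013064, 2/7 · 0.029873 = 0.0085353; these sum to 0.045159.
Normalising, the posterior is P(r = 2 | data) = 0.094503, P(r = 3 | data) = 0.23433, P(r = 4 | data) = 0.19286, P(r = 5 | data) = 0.2893, P(r = 7 | data) = 0.18901.
So P(blue next | data) = Σ P(blue next | H) P(H | data) = (7/9)(0.094503) + (2/3)(0.23433) + (5/9)(0.19286) + (4/9)(0.2893) + (2/9)(0.18901) = 0.50745.

0.5074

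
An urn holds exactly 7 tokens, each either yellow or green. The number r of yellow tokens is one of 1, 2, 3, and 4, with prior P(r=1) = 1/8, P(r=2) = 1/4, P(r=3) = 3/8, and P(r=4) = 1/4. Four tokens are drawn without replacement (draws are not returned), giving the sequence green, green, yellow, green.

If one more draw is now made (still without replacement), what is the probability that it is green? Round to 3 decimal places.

0.564

The likelihood of the observed sequence under each hypothesis: P(data | r = 1) = (6/7)(5/6)(1/5)(4/4) = 1/7; P(data | r = 2) = (5/7)(4/6)(2/5)(3/4) = 1/7; P(data | r = 3) = (4/7)(3/6)(3/5)(2/4) = 3/35; P(data | r = 4) = (3/7)(2/6)(4/5)(1/4) = 1/35.
Multiplying each by its prior: 1/8 · 1/7 = 1/56, 1/4 · 1/7 = 1/28, 3/8 · 3/35 = 9/280, 1/4 · 1/35 = 1/140; these sum to 13/140.
Dividing through by the total gives posterior P(r = 1 | data) = 5/26, P(r = 2 | data) = 5/13, P(r = 3 | data) = 9/26, P(r = 4 | data) = 1/13.
Averaging over the posterior, P(green next | data) = (1)(5/26) + (2/3)(5/13) + (1/3)(9/26) + (0)(1/13) = 22/39.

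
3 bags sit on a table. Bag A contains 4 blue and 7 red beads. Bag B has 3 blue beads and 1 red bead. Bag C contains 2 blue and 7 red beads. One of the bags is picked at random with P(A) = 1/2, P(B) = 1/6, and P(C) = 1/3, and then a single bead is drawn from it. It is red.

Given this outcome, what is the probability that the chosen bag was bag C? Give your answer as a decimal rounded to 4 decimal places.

The likelihood of this draw under each hypothesis: P(data | bag A) = (7/11) = 0.63636; P(data | bag B) = (1/4) = 0.25; P(data | bag C) = (7/9) = 0.77778.
Multiplying each by its prior: 1/2 · 0.63636 = 0.31818, 1/6 · 0.25 = 0.041667, 1/3 · 0.77778 = 0.25926; summing to 0.61911.
So P(bag C | data) = (0.25926) / (0.61911) = 0.41876.

0.4188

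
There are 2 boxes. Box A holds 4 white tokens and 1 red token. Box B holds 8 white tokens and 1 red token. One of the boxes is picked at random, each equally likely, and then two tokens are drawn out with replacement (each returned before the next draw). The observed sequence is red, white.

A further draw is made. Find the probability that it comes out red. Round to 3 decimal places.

0.166

For each hypothesis, P(data | H) works out to: P(data | box A) = (1/5)(4/5) = 0.16; P(data | box B) = (1/9)(8/9) = 0.098765.
Weighting by the prior gives 1/2 · 0.16 = 0.08, 1/2 · 0.098765 = 0.049383; these sum to 0.12938.
Dividing through by the total gives posterior P(box A | data) = 0.61832, P(box B | data) = 0.38168.
The predictive probability is P(red next | data) = (1/5)(0.61832) + (1/9)(0.38168) = 0.16607.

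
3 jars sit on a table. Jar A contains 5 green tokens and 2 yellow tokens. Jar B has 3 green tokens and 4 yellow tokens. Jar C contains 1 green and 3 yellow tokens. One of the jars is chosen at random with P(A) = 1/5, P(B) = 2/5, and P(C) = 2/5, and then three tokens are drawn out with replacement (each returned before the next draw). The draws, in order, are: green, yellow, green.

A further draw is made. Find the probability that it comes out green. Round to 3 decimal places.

The likelihood of the observed sequence under each hypothesis: P(data | jar A) = (5/7)(2/7)(5/7) = 0.14577; P(data | jar B) = (3/7)(4/7)(3/7) = 0.10496; P(data | jar C) = (1/4)(3/4)(1/4) = 0.046875.
The prior-weighted likelihoods are 1/5 · 0.14577 = 0.029155, 2/5 · 0.10496 = 0.041983, 2/5 · 0.046875 = 0.01875; these sum to 0.089887.
Dividing through by the total gives posterior P(jar A | data) = 0.32435, P(jar B | data) = 0.46706, P(jar C | data) = 0.2086.
So P(green next | data) = Σ P(green next | H) P(H | data) = (5/7)(0.32435) + (3/7)(0.46706) + (1/4)(0.2086) = 0.48399.

0.484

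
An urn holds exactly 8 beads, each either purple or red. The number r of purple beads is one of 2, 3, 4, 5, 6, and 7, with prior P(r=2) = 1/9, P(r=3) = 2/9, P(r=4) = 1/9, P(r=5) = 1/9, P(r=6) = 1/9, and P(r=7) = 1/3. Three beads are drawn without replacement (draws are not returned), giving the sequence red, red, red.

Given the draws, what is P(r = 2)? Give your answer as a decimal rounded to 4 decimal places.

The likelihood of the observed sequence under each hypothesis: P(data | r = 2) = (6/8)(5/7)(4/6) = 5/14; P(data | r = 3) = (5/8)(4/7)(3/6) = 5/28; P(data | r = 4) = (4/8)(3/7)(2/6) = 1/14; P(data | r = 5) = (3/8)(2/7)(1/6) = 1/56; P(data | r = 6) = (2/8)(1/7)(0/6) = 0; P(data | r = 7) = (1/8)(0/7) = 0.
Weighting by the prior gives 1/9 · 5/14 = 5/126, 2/9 · 5/28 = 5/126, 1/9 · 1/14 = 1/126, 1/9 · 1/56 = 1/504, 1/9 · 0 = 0, 1/3 · 0 = 0; with total 5/56.
Hence P(r = 2 | data) = (5/126) / (5/56) = 4/9.

0.4444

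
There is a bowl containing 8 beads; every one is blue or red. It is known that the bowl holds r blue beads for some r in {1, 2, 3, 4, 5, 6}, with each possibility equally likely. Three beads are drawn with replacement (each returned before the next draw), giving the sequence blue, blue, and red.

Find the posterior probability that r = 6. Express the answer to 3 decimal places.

Under each hypothesis, the probability of the observed sequence is: P(data | r = 1) = (1/8)(1/8)(7/8) = 0.013672; P(data | r = 2) = (2/8)(2/8)(6/8) = 0.046875; P(data | r = 3) = (3/8)(3/8)(5/8) = 0.087891; P(data | r = 4) = (4/8)(4/8)(4/8) = 0.125; P(data | r = 5) = (5/8)(5/8)(3/8) = 0.14648; P(data | r = 6) = (6/8)(6/8)(2/8) = 0.14062.
Weighting by the prior gives 1/6 · 0.013672 = 0.0022786, 1/6 · 0.046875 = 0.0078125, 1/6 · 0.087891 = 0.014648, 1/6 · 0.125 = 0.020833, 1/6 · 0.14648 = 0.024414, 1/6 · 0.14062 = 0.023438; summing to 0.093424.
Hence P(r = 6 | data) = (0.023438) / (0.093424) = 0.25087.

0.251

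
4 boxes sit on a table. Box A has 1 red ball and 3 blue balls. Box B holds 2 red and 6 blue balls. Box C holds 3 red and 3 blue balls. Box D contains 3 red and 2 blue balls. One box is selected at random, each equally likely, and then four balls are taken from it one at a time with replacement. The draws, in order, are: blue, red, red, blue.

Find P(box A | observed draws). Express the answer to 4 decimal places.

The likelihood of the observed sequence under each hypothesis: P(data | box A) = (3/4)(1/4)(1/4)(3/4) = 0.035156; P(data | box B) = (6/8)(2/8)(2/8)(6/8) = 0.035156; P(data | box C) = (3/6)(3/6)(3/6)(3/6) = 0.0625; P(data | box D) = (2/5)(3/5)(3/5)(2/5) = 0.0576.
The prior-weighted likelihoods are 1/4 · 0.035156 = 0.0087891, 1/4 · 0.035156 = 0.0087891, 1/4 · 0.0625 = 0.015625, 1/4 · 0.0576 = 0.0144; these sum to 0.047603.
Therefore the posterior P(box A | data) = (0.0087891) / (0.047603) = 0.18463.

0.1846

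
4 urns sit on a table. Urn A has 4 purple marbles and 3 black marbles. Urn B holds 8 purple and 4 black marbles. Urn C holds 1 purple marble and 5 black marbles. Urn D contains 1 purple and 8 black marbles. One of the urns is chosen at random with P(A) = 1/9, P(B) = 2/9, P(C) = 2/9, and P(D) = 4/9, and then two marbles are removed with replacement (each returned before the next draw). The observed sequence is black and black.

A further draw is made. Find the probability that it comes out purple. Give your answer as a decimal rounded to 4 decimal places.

Under each hypothesis, the probability of the observed sequence is: P(data | urn A) = (3/7)(3/7) = 0.18367; P(data | urn B) = (4/12)(4/12) = 0.11111; P(data | urn C) = (5/6)(5/6) = 0.69444; P(data | urn D) = (8/9)(8/9) = 0.79012.
The prior-weighted likelihoods are 1/9 · 0.18367 = 0.020408, 2/9 · 0.11111 = 0.024691, 2/9 · 0.69444 = 0.15432, 4/9 · 0.79012 = 0.35117; with total 0.55059.
Normalising, the posterior is P(urn A | data) = 0.037066, P(urn B | data) = 0.044846, P(urn C | data) = 0.28028, P(urn D | data) = 0.6378.
So P(purple next | data) = Σ P(purple next | H) P(H | data) = (4/7)(0.037066) + (2/3)(0.044846) + (1/6)(0.28028) + (1/9)(0.6378) = 0.16866.

0.1687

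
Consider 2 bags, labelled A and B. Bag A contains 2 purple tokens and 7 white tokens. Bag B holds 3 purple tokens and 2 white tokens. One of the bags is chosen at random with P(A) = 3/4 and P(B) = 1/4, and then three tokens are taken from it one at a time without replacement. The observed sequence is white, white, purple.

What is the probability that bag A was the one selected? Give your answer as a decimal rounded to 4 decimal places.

For each hypothesis, P(data | H) works out to: P(data | bag A) = (7/9)(6/8)(2/7) = 1/6; P(data | bag B) = (2/5)(1/4)(3/3) = 1/10.
Weighting by the prior gives 3/4 · 1/6 = 1/8, 1/4 · 1/10 = 1/40; with total 3/20.
Therefore the posterior P(bag A | data) = (1/8) / (3/20) = 5/6.

0.8333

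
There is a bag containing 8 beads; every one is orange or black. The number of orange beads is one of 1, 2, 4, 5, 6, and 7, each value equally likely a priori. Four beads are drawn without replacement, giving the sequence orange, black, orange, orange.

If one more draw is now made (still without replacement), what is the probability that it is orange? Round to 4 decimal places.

The likelihood of the observed sequence under each hypothesis: P(data | r = 1) = (1/8)(7/7)(0/6) = 0; P(data | r = 2) = (2/8)(6/7)(1/6)(0/5) = 0; P(data | r = 4) = (4/8)(4/7)(3/6)(2/5) = 0.057143; P(data | r = 5) = (5/8)(3/7)(4/6)(3/5) = 0.10714; P(data | r = 6) = (6/8)(2/7)(5/6)(4/5) = 0.14286; P(data | r = 7) = (7/8)(1/7)(6/6)(5/5) = 0.125.
Weighting by the prior gives 1/6 · 0 = 0, 1/6 · 0 = 0, 1/6 · 0.057143 = 0.0095238, 1/6 · 0.10714 = 0.017857, 1/6 · 0.14286 = 0.02381, 1/6 · 0.125 = 0.020833; these sum to 0.072024.
The posterior is then P(r = 1 | data) = 0, P(r = 2 | data) = 0, P(r = 4 | data) = 0.13223, P(r = 5 | data) = 0.24793, P(r = 6 | data) = 0.33058, P(r = 7 | data) = 0.28926.
Averaging over the posterior, P(orange next | data) = (1/4)(0.13223) + (1/2)(0.24793) + (3/4)(0.33058) + (1)(0.28926) = 0.69421.

0.6942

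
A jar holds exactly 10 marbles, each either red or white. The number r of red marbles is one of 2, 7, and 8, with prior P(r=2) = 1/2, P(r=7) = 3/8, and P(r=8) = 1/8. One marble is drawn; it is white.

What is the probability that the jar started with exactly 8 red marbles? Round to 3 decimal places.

For each hypothesis, P(data | H) works out to: P(data | r = 2) = (8/10) = 4/5; P(data | r = 7) = (3/10) = 3/10; P(data | r = 8) = (2/10) = 1/5.
Weighting by the prior gives 1/2 · 4/5 = 2/5, 3/8 · 3/10 = 9/80, 1/8 · 1/5 = 1/40; these sum to 43/80.
By Bayes' rule, P(r = 8 | data) = (1/40) / (43/80) = 2/43.

0.047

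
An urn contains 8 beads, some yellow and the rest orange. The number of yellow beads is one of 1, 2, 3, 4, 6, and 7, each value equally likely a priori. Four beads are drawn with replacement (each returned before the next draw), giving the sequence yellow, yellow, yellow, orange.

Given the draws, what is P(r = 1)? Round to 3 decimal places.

0.006

Compute the likelihood of the observed sequence for each case: P(data | r = 1) = (1/8)(1/8)(1/8)(7/8) = 0.001709; P(data | r = 2) = (2/8)(2/8)(2/8)(6/8) = 0.011719; P(data | r = 3) = (3/8)(3/8)(3/8)(5/8) = 0.032959; P(data | r = 4) = (4/8)(4/8)(4/8)(4/8) = 0.0625; P(data | r = 6) = (6/8)(6/8)(6/8)(2/8) = 0.10547; P(data | r = 7) = (7/8)(7/8)(7/8)(1/8) = 0.08374.
The prior-weighted likelihoods are 1/6 · 0.001709 = 0.00028483, 1/6 · 0.011719 = 0.0019531, 1/6 · 0.032959 = 0.0054932, 1/6 · 0.0625 = 0.010417, 1/6 · 0.10547 = 0.017578, 1/6 · 0.08374 = 0.013957; summing to 0.049683.
Therefore the posterior P(r = 1 | data) = (0.00028483) / (0.049683) = 0.005733.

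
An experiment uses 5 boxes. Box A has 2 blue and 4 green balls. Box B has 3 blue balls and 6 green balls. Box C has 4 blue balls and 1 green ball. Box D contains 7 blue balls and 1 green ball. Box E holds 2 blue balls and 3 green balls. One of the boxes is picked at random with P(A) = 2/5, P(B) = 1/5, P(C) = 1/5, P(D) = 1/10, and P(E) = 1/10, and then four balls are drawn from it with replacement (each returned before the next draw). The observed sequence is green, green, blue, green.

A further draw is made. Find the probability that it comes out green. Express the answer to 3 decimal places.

0.648

Compute the likelihood of the observed sequence for each case: P(data | box A) = (4/6)(4/6)(2/6)(4/6) = 0.098765; P(data | box B) = (6/9)(6/9)(3/9)(6/9) = 0.098765; P(data | box C) = (1/5)(1/5)(4/5)(1/5) = 0.0064; P(data | box D) = (1/8)(1/8)(7/8)(1/8) = 0.001709; P(data | box E) = (3/5)(3/5)(2/5)(3/5) = 0.0864.
Weighting by the prior gives 2/5 · 0.098765 = 0.039506, 1/5 · 0.098765 = 0.019753, 1/5 · 0.0064 = 0.00128, 1/10 · 0.001709 = 0.0001709, 1/10 · 0.0864 = 0.00864; summing to 0.06935.
The posterior is then P(box A | data) = 0.56966, P(box B | data) = 0.28483, P(box C | data) = 0.018457, P(box D | data) = 0.0024643, P(box E | data) = 0.12459.
The predictive probability is P(green next | data) = (2/3)(0.56966) + (2/3)(0.28483) + (1/5)(0.018457) + (1/8)(0.0024643) + (3/5)(0.12459) = 0.64841.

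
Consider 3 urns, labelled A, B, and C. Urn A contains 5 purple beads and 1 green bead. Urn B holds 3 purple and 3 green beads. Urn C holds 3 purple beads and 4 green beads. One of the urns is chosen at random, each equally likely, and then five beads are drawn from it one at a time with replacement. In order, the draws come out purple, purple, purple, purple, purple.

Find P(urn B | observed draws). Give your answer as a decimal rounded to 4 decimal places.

Compute the likelihood of the observed sequence for each case: P(data | urn A) = (5/6)(5/6)(5/6)(5/6)(5/6) = 0.40188; P(data | urn B) = (3/6)(3/6)(3/6)(3/6)(3/6) = 0.03125; P(data | urn C) = (3/7)(3/7)(3/7)(3/7)(3/7) = 0.014458.
The prior-weighted likelihoods are 1/3 · 0.40188 = 0.13396, 1/3 · 0.03125 = 0.010417, 1/3 · 0.014458 = 0.0048194; these sum to 0.1492.
By Bayes' rule, P(urn B | data) = (0.010417) / (0.1492) = 0.069819.

0.0698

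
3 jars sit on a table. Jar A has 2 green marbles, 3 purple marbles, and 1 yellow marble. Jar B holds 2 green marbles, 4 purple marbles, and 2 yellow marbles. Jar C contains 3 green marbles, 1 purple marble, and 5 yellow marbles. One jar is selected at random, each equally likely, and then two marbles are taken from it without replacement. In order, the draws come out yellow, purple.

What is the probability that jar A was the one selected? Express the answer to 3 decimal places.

For each hypothesis, P(data | H) works out to: P(data | jar A) = (1/6)(3/5) = 0.1; P(data | jar B) = (2/8)(4/7) = 0.14286; P(data | jar C) = (5/9)(1/8) = 0.069444.
Weighting by the prior gives 1/3 · 0.1 = 0.033333, 1/3 · 0.14286 = 0.047619, 1/3 · 0.069444 = 0.023148; summing to 0.1041.
Therefore the posterior P(jar A | data) = (0.033333) / (0.1041) = 0.3202.

0.320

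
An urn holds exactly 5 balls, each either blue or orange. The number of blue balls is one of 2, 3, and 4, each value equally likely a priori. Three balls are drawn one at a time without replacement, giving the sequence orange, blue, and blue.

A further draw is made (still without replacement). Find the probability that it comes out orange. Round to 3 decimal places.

Compute the likelihood of the observed sequence for each case: P(data | r = 2) = (3/5)(2/4)(1/3) = 1/10; P(data | r = 3) = (2/5)(3/4)(2/3) = 1/5; P(data | r = 4) = (1/5)(4/4)(3/3) = 1/5.
Multiplying each by its prior: 1/3 · 1/10 = 1/30, 1/3 · 1/5 = 1/15, 1/3 · 1/5 = 1/15; summing to 1/6.
Dividing through by the total gives posterior P(r = 2 | data) = 1/5, P(r = 3 | data) = 2/5, P(r = 4 | data) = 2/5.
The predictive probability is P(orange next | data) = (1)(1/5) + (1/2)(2/5) + (0)(2/5) = 2/5.

0.400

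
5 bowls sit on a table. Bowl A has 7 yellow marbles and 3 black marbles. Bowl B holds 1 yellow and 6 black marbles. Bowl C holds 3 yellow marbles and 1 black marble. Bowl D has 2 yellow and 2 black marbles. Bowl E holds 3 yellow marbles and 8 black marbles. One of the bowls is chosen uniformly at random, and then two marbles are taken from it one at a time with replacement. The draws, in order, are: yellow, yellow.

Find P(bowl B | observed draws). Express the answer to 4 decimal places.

Compute the likelihood of the observed sequence for each case: P(data | bowl A) = (7/10)(7/10) = 0.49; P(data | bowl B) = (1/7)(1/7) = 0.020408; P(data | bowl C) = (3/4)(3/4) = 0.5625; P(data | bowl D) = (2/4)(2/4) = 0.25; P(data | bowl E) = (3/11)(3/11) = 0.07438.
The prior-weighted likelihoods are 1/5 · 0.49 = 0.098, 1/5 · 0.020408 = 0.0040816, 1/5 · 0.5625 = 0.1125, 1/5 · 0.25 = 0.05, 1/5 · 0.07438 = 0.014876; these sum to 0.27946.
Hence P(bowl B | data) = (0.0040816) / (0.27946) = 0.014606.

0.0146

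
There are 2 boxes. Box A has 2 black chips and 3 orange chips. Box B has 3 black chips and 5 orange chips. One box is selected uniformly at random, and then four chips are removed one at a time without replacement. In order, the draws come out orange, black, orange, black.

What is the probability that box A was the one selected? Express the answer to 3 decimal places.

0.583

The likelihood of the observed sequence under each hypothesis: P(data | box A) = (3/5)(2/4)(2/3)(1/2) = 1/10; P(data | box B) = (5/8)(3/7)(4/6)(2/5) = 1/14.
The prior-weighted likelihoods are 1/2 · 1/10 = 1/20, 1/2 · 1/14 = 1/28; summing to 3/35.
By Bayes' rule, P(box A | data) = (1/20) / (3/35) = 7/12.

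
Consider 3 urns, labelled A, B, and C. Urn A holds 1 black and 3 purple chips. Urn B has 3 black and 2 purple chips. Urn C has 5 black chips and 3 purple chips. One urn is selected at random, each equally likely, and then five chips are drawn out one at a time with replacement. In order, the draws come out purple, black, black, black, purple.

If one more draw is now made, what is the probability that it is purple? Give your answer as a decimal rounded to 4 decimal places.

0.4286

Under each hypothesis, the probability of the observed sequence is: P(data | urn A) = (3/4)(1/4)(1/4)(1/4)(3/4) = 0.0087891; P(data | urn B) = (2/5)(3/5)(3/5)(3/5)(2/5) = 0.03456; P(data | urn C) = (3/8)(5/8)(5/8)(5/8)(3/8) = 0.034332.
Multiplying each by its prior: 1/3 · 0.0087891 = 0.0029297, 1/3 · 0.03456 = 0.01152, 1/3 · 0.034332 = 0.011444; with total 0.025894.
Dividing through by the total gives posterior P(urn A | data) = 0.11314, P(urn B | data) = 0.44489, P(urn C | data) = 0.44196.
Averaging over the posterior, P(purple next | data) = (3/4)(0.11314) + (2/5)(0.44489) + (3/8)(0.44196) = 0.42855.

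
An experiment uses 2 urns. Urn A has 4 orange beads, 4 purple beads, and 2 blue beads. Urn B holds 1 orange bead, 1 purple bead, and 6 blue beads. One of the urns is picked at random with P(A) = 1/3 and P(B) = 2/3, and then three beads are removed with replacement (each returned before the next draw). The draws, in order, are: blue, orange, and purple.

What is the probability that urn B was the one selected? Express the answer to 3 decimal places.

0.423

Under each hypothesis, the probability of the observed sequence is: P(data | urn A) = (2/10)(4/10)(4/10) = 0.032; P(data | urn B) = (6/8)(1/8)(1/8) = 0.011719.
The prior-weighted likelihoods are 1/3 · 0.032 = 0.010667, 2/3 · 0.011719 = 0.0078125; with total 0.018479.
Hence P(urn B | data) = (0.0078125) / (0.018479) = 0.42277.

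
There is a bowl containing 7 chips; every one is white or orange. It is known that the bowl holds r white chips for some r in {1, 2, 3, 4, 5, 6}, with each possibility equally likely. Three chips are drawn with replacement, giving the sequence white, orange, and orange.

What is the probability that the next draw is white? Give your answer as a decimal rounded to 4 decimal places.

0.4082

Compute the likelihood of the observed sequence for each case: P(data | r = 1) = (1/7)(6/7)(6/7) = 0.10496; P(data | r = 2) = (2/7)(5/7)(5/7) = 0.14577; P(data | r = 3) = (3/7)(4/7)(4/7) = 0.13994; P(data | r = 4) = (4/7)(3/7)(3/7) = 0.10496; P(data | r = 5) = (5/7)(2/7)(2/7) = 0.058309; P(data | r = 6) = (6/7)(1/7)(1/7) = 0.017493.
Multiplying each by its prior: 1/6 · 0.10496 = 0.017493, 1/6 · 0.14577 = 0.024295, 1/6 · 0.13994 = 0.023324, 1/6 · 0.10496 = 0.017493, 1/6 · 0.058309 = 0.0097182, 1/6 · 0.017493 = 0.0029155; summing to 0.095238.
The posterior is then P(r = 1 | data) = 0.18367, P(r = 2 | data) = 0.2551, P(r = 3 | data) = 0.2449, P(r = 4 | data) = 0.18367, P(r = 5 | data) = 0.10204, P(r = 6 | data) = 0.030612.
The predictive probability is P(white next | data) = (1/7)(0.18367) + (2/7)(0.2551) + (3/7)(0.2449) + (4/7)(0.18367) + (5/7)(0.10204) + (6/7)(0.030612) = 0.40816.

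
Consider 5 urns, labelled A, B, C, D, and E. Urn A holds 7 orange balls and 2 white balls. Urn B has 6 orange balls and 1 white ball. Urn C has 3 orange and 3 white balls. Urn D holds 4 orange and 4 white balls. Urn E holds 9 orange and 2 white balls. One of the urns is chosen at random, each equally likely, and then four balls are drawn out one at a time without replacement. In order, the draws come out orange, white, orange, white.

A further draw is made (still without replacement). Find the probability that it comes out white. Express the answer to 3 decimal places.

0.401

For each hypothesis, P(data | H) works out to: P(data | urn A) = (7/9)(2/8)(6/7)(1/6) = 0.027778; P(data | urn B) = (6/7)(1/6)(5/5)(0/4) = 0; P(data | urn C) = (3/6)(3/5)(2/4)(2/3) = 0.1; P(data | urn D) = (4/8)(4/7)(3/6)(3/5) = 0.085714; P(data | urn E) = (9/11)(2/10)(8/9)(1/8) = 0.018182.
Multiplying each by its prior: 1/5 · 0.027778 = 0.0055556, 1/5 · 0 = 0, 1/5 · 0.1 = 0.02, 1/5 · 0.085714 = 0.017143, 1/5 · 0.018182 = 0.0036364; summing to 0.046335.
Normalising, the posterior is P(urn A | data) = 0.1199, P(urn B | data) = 0, P(urn C | data) = 0.43164, P(urn D | data) = 0.36998, P(urn E | data) = 0.07848.
The predictive probability is P(white next | data) = (0)(0.1199) + (1/2)(0.43164) + (1/2)(0.36998) + (0)(0.07848) = 0.40081.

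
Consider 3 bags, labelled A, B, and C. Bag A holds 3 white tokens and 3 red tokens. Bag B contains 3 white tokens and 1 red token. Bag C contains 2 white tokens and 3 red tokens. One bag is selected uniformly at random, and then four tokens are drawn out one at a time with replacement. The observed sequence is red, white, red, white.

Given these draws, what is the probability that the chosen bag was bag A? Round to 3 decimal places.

The likelihood of the observed sequence under each hypothesis: P(data | bag A) = (3/6)(3/6)(3/6)(3/6) = 0.0625; P(data | bag B) = (1/4)(3/4)(1/4)(3/4) = 0.035156; P(data | bag C) = (3/5)(2/5)(3/5)(2/5) = 0.0576.
Multiplying each by its prior: 1/3 · 0.0625 = 0.020833, 1/3 · 0.035156 = 0.011719, 1/3 · 0.0576 = 0.0192; these sum to 0.051752.
Therefore the posterior P(bag A | data) = (0.020833) / (0.051752) = 0.40256.

0.403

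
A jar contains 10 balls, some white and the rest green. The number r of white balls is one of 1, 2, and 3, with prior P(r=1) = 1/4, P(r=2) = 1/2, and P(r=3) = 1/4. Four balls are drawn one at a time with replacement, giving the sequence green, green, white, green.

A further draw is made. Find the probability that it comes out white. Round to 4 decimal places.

Compute the likelihood of the observed sequence for each case: P(data | r = 1) = (9/10)(9/10)(1/10)(9/10) = 0.0729; P(data | r = 2) = (8/10)(8/10)(2/10)(8/10) = 0.1024; P(data | r = 3) = (7/10)(7/10)(3/10)(7/10) = 0.1029.
Weighting by the prior gives 1/4 · 0.0729 = 0.018225, 1/2 · 0.1024 = 0.0512, 1/4 · 0.1029 = 0.025725; these sum to 0.09515.
The posterior is then P(r = 1 | data) = 0.19154, P(r = 2 | data) = 0.5381, P(r = 3 | data) = 0.27036.
Averaging over the posterior, P(white next | data) = (1/10)(0.19154) + (1/5)(0.5381) + (3/10)(0.27036) = 0.20788.

0.2079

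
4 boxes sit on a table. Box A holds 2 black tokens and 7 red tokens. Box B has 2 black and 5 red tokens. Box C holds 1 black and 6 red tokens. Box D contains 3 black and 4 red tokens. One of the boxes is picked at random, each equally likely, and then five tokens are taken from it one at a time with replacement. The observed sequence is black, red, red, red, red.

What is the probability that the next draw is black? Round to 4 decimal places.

0.2511

For each hypothesis, P(data | H) works out to: P(data | box A) = (2/9)(7/9)(7/9)(7/9)(7/9) = 0.081322; P(data | box B) = (2/7)(5/7)(5/7)(5/7)(5/7) = 0.074374; P(data | box C) = (1/7)(6/7)(6/7)(6/7)(6/7) = 0.077111; P(data | box D) = (3/7)(4/7)(4/7)(4/7)(4/7) = 0.045695.
Weighting by the prior gives 1/4 · 0.081322 = 0.020331, 1/4 · 0.074374 = 0.018593, 1/4 · 0.077111 = 0.019278, 1/4 · 0.045695 = 0.011424; summing to 0.069626.
Normalising, the posterior is P(box A | data) = 0.292, P(box B | data) = 0.26705, P(box C | data) = 0.27688, P(box D | data) = 0.16408.
Averaging over the posterior, P(black next | data) = (2/9)(0.292) + (2/7)(0.26705) + (1/7)(0.27688) + (3/7)(0.16408) = 0.25106.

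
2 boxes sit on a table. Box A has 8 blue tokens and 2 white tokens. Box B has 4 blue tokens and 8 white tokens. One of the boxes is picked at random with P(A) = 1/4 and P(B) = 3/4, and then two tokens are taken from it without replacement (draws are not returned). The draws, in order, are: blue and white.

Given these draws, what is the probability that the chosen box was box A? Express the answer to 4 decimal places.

0.1964

Compute the likelihood of the observed sequence for each case: P(data | box A) = (8/10)(2/9) = 8/45; P(data | box B) = (4/12)(8/11) = 8/33.
Multiplying each by its prior: 1/4 · 8/45 = 2/45, 3/4 · 8/33 = 2/11; summing to 112/495.
By Bayes' rule, P(box A | data) = (2/45) / (112/495) = 11/56.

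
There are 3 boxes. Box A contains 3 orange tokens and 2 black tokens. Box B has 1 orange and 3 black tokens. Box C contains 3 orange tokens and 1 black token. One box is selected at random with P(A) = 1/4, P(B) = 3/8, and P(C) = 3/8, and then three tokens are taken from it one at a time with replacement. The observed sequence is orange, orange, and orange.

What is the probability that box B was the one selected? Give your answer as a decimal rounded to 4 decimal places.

Under each hypothesis, the probability of the observed sequence is: P(data | box A) = (3/5)(3/5)(3/5) = 0.216; P(data | box B) = (1/4)(1/4)(1/4) = 0.015625; P(data | box C) = (3/4)(3/4)(3/4) = 0.42188.
Multiplying each by its prior: 1/4 · 0.216 = 0.054, 3/8 · 0.015625 = 0.0058594, 3/8 · 0.42188 = 0.1582; summing to 0.21806.
By Bayes' rule, P(box B | data) = (0.0058594) / (0.21806) = 0.02687.

0.0269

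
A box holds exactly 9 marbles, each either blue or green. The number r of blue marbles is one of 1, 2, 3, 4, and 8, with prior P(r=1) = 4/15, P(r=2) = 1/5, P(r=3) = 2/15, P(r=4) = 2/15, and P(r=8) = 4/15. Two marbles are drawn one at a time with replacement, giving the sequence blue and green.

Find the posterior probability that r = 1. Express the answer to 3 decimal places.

Compute the likelihood of the observed sequence for each case: P(data | r = 1) = (1/9)(8/9) = 0.098765; P(data | r = 2) = (2/9)(7/9) = 0.17284; P(data | r = 3) = (3/9)(6/9) = 0.22222; P(data | r = 4) = (4/9)(5/9) = 0.24691; P(data | r = 8) = (8/9)(1/9) = 0.098765.
The prior-weighted likelihoods are 4/15 · 0.098765 = 0.026337, 1/5 · 0.17284 = 0.034568, 2/15 · 0.22222 = 0.02963, 2/15 · 0.24691 = 0.032922, 4/15 · 0.098765 = 0.026337; with total 0.14979.
Therefore the posterior P(r = 1 | data) = (0.026337) / (0.14979) = 0.17582.

0.176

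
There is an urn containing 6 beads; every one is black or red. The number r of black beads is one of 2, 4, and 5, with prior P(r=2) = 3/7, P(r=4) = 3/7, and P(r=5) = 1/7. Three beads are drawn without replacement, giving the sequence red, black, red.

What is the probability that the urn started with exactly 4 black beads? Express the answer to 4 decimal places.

0.2500

Under each hypothesis, the probability of the observed sequence is: P(data | r = 2) = (4/6)(2/5)(3/4) = 1/5; P(data | r = 4) = (2/6)(4/5)(1/4) = 1/15; P(data | r = 5) = (1/6)(5/5)(0/4) = 0.
Multiplying each by its prior: 3/7 · 1/5 = 3/35, 3/7 · 1/15 = 1/35, 1/7 · 0 = 0; summing to 4/35.
Therefore the posterior P(r = 4 | data) = (1/35) / (4/35) = 1/4.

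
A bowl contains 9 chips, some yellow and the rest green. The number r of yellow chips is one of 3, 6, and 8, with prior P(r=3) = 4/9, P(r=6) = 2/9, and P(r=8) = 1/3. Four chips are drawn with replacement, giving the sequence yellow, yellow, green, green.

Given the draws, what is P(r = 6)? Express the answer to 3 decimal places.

0.303

The likelihood of the observed sequence under each hypothesis: P(data | r = 3) = (3/9)(3/9)(6/9)(6/9) = 0.049383; P(data | r = 6) = (6/9)(6/9)(3/9)(3/9) = 0.049383; P(data | r = 8) = (8/9)(8/9)(1/9)(1/9) = 0.0097546.
Weighting by the prior gives 4/9 · 0.049383 = 0.021948, 2/9 · 0.049383 = 0.010974, 1/3 · 0.0097546 = 0.0032515; these sum to 0.036173.
By Bayes' rule, P(r = 6 | data) = (0.010974) / (0.036173) = 0.30337.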